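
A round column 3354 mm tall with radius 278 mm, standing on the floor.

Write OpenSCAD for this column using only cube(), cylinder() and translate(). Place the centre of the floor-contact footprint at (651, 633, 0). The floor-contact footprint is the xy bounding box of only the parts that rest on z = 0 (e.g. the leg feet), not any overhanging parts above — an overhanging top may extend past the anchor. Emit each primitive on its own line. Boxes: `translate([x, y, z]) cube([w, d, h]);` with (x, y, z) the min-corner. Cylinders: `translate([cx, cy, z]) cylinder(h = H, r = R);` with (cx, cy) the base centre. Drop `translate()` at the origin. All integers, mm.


translate([651, 633, 0]) cylinder(h = 3354, r = 278);


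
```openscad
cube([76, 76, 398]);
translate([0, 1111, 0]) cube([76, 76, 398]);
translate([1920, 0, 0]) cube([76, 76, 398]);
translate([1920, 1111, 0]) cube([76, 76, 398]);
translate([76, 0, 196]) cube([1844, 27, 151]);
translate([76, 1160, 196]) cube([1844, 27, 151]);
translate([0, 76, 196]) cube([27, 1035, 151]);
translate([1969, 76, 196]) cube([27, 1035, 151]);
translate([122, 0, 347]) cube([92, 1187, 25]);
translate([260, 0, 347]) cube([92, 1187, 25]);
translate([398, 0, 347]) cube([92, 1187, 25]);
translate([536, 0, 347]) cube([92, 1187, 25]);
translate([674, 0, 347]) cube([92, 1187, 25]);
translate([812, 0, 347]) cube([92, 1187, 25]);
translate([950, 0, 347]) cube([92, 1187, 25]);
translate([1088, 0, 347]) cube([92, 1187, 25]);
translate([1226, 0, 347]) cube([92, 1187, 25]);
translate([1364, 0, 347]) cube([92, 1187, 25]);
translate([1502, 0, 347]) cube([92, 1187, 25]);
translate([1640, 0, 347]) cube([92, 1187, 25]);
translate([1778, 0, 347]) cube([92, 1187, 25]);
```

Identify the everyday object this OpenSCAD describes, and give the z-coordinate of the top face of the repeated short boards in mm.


A bed frame. The slat-top height is 372 mm.

Four posts, four rails, and a row of slats — a bed frame. Slats sit on the rails at z = 196 + 151 = 347; with slat thickness 25, the top is 372 mm.


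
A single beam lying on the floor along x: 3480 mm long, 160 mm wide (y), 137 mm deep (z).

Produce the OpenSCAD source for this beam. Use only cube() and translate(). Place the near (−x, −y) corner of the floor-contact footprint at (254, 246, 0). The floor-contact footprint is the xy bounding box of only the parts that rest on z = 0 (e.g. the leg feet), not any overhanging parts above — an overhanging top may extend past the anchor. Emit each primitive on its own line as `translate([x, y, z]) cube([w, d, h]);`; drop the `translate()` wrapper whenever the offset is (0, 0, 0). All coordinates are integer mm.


translate([254, 246, 0]) cube([3480, 160, 137]);


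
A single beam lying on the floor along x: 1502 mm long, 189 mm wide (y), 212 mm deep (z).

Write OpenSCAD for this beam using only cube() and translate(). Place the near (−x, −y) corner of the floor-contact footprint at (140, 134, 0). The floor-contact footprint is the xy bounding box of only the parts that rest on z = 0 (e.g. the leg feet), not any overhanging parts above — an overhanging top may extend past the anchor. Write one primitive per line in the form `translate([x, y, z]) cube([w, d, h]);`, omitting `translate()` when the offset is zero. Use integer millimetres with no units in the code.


translate([140, 134, 0]) cube([1502, 189, 212]);


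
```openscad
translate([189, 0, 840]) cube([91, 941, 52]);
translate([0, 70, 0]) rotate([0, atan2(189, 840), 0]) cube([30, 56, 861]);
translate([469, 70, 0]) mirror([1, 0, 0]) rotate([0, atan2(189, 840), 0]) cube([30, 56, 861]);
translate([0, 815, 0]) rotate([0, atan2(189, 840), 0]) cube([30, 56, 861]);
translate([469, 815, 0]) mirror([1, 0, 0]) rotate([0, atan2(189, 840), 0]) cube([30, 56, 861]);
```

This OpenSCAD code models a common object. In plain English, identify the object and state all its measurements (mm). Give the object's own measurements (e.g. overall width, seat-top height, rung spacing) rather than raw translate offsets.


A sawhorse. A 91×941×52 mm beam (x, y, z) sits on two A-frame leg pairs. Each pair is two raked legs of 30×56 mm section (56 mm along y) splaying symmetrically in x. Each leg rises 840 mm vertically over 189 mm of horizontal reach and is 861 mm long along its own axis. Every leg's outer bottom edge rests on the floor and its outer top edge meets a bottom edge of the beam — the left legs (tilting toward +x) meet the beam's −x bottom edge, the right legs (their mirror images, tilting toward −x) meet its +x bottom edge — so the leg tops tuck under the beam, the beam's underside is 840 mm above the floor, and the feet are 469 mm apart outside-to-outside with the beam centred between them. The two leg pairs are set in 70 mm from either end of the beam.


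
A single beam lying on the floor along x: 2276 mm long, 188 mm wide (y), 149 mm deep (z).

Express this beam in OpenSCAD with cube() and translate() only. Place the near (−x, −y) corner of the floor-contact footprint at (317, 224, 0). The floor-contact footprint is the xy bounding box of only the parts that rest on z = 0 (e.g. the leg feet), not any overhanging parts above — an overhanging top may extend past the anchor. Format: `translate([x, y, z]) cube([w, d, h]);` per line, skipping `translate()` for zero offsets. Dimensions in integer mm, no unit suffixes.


translate([317, 224, 0]) cube([2276, 188, 149]);


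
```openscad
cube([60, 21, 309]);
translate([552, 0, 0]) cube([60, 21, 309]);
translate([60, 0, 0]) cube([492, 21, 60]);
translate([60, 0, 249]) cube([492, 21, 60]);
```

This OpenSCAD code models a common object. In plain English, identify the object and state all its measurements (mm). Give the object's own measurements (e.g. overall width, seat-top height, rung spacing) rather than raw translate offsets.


A rectangular picture frame lying in the x–z plane (depth along y). The opening is 492 mm wide (x) by 189 mm tall (z), surrounded by a border 60 mm wide on all four sides. The frame is 21 mm deep and is made of two full-height vertical stiles with two horizontal rails fitted between them.


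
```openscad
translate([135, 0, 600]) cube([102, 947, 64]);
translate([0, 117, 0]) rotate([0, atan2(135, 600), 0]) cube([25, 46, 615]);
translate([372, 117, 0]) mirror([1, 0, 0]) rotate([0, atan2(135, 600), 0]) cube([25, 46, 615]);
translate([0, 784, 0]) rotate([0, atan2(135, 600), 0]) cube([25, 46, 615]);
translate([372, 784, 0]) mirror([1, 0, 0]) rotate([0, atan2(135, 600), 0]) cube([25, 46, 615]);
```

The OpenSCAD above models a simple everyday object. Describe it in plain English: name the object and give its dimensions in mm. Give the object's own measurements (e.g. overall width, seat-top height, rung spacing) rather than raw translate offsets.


A sawhorse. A 102×947×64 mm beam (x, y, z) sits on two A-frame leg pairs. Each pair is two raked legs of 25×46 mm section (46 mm along y) splaying symmetrically in x. Each leg rises 600 mm vertically over 135 mm of horizontal reach and is 615 mm long along its own axis. Every leg's outer bottom edge rests on the floor and its outer top edge meets a bottom edge of the beam — the left legs (tilting toward +x) meet the beam's −x bottom edge, the right legs (their mirror images, tilting toward −x) meet its +x bottom edge — so the leg tops tuck under the beam, the beam's underside is 600 mm above the floor, and the feet are 372 mm apart outside-to-outside with the beam centred between them. The two leg pairs are set in 117 mm from either end of the beam.


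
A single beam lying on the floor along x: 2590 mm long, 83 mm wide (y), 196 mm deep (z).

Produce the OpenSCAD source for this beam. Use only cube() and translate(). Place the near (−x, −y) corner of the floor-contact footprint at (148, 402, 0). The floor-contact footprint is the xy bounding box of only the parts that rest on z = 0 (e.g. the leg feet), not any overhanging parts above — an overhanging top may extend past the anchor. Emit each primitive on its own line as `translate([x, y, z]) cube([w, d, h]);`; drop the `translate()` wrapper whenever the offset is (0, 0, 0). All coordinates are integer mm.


translate([148, 402, 0]) cube([2590, 83, 196]);


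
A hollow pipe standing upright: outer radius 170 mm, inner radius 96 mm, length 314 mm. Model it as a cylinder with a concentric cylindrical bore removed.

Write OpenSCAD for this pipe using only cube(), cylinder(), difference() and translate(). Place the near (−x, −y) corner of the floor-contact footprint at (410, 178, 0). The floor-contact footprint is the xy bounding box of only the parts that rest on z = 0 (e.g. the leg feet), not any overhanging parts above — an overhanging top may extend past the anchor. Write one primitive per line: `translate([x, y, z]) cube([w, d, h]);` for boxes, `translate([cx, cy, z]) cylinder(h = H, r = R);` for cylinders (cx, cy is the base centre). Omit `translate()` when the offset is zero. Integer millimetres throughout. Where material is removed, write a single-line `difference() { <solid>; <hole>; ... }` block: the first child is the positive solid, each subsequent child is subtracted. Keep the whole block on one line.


difference() { translate([580, 348, 0]) cylinder(h = 314, r = 170); translate([580, 348, 0]) cylinder(h = 314, r = 96); }


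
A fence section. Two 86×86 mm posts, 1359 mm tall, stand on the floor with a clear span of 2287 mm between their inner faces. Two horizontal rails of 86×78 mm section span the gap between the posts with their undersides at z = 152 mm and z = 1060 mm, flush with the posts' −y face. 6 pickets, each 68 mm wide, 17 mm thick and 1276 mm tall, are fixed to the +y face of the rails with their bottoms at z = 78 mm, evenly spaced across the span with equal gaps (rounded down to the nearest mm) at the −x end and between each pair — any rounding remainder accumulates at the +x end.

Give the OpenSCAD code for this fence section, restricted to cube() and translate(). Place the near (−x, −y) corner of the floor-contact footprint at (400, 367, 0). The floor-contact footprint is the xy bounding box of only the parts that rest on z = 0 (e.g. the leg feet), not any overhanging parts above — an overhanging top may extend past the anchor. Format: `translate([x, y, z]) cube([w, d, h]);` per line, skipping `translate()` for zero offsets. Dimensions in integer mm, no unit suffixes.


translate([400, 367, 0]) cube([86, 86, 1359]);
translate([2773, 367, 0]) cube([86, 86, 1359]);
translate([486, 367, 152]) cube([2287, 86, 78]);
translate([486, 367, 1060]) cube([2287, 86, 78]);
translate([754, 453, 78]) cube([68, 17, 1276]);
translate([1090, 453, 78]) cube([68, 17, 1276]);
translate([1426, 453, 78]) cube([68, 17, 1276]);
translate([1762, 453, 78]) cube([68, 17, 1276]);
translate([2098, 453, 78]) cube([68, 17, 1276]);
translate([2434, 453, 78]) cube([68, 17, 1276]);


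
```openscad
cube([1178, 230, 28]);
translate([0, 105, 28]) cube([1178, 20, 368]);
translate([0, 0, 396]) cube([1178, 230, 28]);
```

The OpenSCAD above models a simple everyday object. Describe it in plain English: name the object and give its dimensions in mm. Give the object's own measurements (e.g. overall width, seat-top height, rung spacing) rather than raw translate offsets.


An I-beam lying along x, 1178 mm long. Overall section height 424 mm. Two flanges 230 mm wide (y) and 28 mm thick, one on the floor and one at the top; a web 20 mm thick runs between them, centred on the flange width.


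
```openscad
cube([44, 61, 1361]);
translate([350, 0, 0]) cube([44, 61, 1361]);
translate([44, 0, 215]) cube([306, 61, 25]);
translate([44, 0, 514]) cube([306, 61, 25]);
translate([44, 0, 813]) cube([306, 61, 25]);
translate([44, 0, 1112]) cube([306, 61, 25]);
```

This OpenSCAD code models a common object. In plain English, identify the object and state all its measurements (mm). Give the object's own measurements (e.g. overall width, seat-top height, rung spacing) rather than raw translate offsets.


A straight ladder. Two 44×61 mm vertical rails, 1361 mm tall, stand 394 mm apart (outside-to-outside) with their front faces coplanar on the −y side. 4 rungs, each 61 mm deep and 25 mm tall, span between the inner faces of the rails, front faces flush with the rails. The lowest rung's underside is at z = 215 mm and rungs are spaced 299 mm apart (underside to underside).


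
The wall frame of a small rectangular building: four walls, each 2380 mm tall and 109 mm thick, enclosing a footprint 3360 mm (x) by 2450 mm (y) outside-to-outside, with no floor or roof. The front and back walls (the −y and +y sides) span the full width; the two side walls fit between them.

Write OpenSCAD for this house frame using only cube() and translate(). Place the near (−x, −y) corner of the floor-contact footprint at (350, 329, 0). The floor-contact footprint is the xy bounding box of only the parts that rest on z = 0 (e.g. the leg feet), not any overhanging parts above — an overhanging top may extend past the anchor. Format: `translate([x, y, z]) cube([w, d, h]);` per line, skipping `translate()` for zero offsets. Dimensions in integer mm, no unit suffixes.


translate([350, 329, 0]) cube([3360, 109, 2380]);
translate([350, 2670, 0]) cube([3360, 109, 2380]);
translate([350, 438, 0]) cube([109, 2232, 2380]);
translate([3601, 438, 0]) cube([109, 2232, 2380]);


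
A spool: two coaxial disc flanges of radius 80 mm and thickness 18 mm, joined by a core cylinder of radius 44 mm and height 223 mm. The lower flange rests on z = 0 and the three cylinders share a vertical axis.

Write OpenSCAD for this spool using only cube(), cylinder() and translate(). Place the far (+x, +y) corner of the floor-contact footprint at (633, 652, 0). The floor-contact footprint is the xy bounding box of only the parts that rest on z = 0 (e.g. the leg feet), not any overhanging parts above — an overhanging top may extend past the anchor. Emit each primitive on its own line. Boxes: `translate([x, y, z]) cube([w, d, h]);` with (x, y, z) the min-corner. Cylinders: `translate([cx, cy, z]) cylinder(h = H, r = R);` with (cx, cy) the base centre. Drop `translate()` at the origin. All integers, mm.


translate([553, 572, 0]) cylinder(h = 18, r = 80);
translate([553, 572, 18]) cylinder(h = 223, r = 44);
translate([553, 572, 241]) cylinder(h = 18, r = 80);


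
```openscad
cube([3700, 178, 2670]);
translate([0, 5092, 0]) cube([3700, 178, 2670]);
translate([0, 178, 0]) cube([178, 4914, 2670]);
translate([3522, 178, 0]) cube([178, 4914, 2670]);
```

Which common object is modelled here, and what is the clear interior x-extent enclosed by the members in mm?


A house (or room) frame. The interior width is 3344 mm.

Four 2670 mm walls enclosing a rectangle with no floor or roof — a room or house frame. Outside width is 3700 mm and wall thickness is 178 mm, so the interior width is 3700 − 2 × 178 = 3344 mm.


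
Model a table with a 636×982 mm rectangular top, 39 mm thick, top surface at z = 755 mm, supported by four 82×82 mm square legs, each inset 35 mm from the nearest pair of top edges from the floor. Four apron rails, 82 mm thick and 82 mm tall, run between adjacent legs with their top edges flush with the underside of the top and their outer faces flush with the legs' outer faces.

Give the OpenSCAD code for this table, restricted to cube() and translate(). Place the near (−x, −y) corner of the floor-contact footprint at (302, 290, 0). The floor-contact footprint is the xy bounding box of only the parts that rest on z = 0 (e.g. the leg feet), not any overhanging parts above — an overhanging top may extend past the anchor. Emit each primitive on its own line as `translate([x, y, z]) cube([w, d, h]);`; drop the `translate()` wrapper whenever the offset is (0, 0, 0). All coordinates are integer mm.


translate([267, 255, 716]) cube([636, 982, 39]);
translate([302, 290, 0]) cube([82, 82, 716]);
translate([786, 290, 0]) cube([82, 82, 716]);
translate([302, 1120, 0]) cube([82, 82, 716]);
translate([786, 1120, 0]) cube([82, 82, 716]);
translate([384, 290, 634]) cube([402, 82, 82]);
translate([384, 1120, 634]) cube([402, 82, 82]);
translate([302, 372, 634]) cube([82, 748, 82]);
translate([786, 372, 634]) cube([82, 748, 82]);


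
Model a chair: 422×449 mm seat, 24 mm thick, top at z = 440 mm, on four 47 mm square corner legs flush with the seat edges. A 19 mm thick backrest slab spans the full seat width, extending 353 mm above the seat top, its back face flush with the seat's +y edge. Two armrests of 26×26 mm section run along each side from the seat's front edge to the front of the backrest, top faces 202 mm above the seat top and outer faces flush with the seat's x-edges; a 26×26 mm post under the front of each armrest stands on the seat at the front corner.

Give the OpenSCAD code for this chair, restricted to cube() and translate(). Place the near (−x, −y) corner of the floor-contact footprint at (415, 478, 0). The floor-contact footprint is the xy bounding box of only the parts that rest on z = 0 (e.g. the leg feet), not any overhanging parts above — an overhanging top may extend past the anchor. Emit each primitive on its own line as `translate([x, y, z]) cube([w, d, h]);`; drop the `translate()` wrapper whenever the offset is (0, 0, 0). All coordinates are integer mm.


translate([415, 478, 416]) cube([422, 449, 24]);
translate([415, 478, 0]) cube([47, 47, 416]);
translate([790, 478, 0]) cube([47, 47, 416]);
translate([415, 880, 0]) cube([47, 47, 416]);
translate([790, 880, 0]) cube([47, 47, 416]);
translate([415, 908, 440]) cube([422, 19, 353]);
translate([415, 478, 616]) cube([26, 430, 26]);
translate([811, 478, 616]) cube([26, 430, 26]);
translate([415, 478, 440]) cube([26, 26, 176]);
translate([811, 478, 440]) cube([26, 26, 176]);


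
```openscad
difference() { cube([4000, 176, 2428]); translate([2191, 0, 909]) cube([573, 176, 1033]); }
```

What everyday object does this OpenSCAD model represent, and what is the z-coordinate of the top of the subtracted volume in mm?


A wall with a window opening. The window head height is 1942 mm.

A wall with a rectangular opening subtracted — a window. Sill at z = 909, opening 1033 mm tall, so the head is at 909 + 1033 = 1942 mm.


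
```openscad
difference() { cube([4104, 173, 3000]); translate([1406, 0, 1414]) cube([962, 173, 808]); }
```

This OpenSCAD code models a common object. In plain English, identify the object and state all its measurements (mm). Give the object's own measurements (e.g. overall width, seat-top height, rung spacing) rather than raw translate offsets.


A wall 4104 mm long (x), 173 mm thick (y), 3000 mm tall, with a rectangular window opening cut through it. The opening is 962 mm wide and 808 mm tall; its sill is at z = 1414 mm and its near (−x) edge is 1406 mm from the wall's −x end. The opening passes through the full wall thickness.


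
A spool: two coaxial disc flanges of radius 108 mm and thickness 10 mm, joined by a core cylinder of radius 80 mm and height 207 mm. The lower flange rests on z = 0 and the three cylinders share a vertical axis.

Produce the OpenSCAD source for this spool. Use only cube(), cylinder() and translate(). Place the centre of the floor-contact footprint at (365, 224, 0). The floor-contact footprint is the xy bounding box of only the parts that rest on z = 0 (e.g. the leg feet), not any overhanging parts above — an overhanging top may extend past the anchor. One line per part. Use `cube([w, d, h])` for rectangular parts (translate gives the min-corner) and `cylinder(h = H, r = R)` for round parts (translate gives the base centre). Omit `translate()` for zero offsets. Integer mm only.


translate([365, 224, 0]) cylinder(h = 10, r = 108);
translate([365, 224, 10]) cylinder(h = 207, r = 80);
translate([365, 224, 217]) cylinder(h = 10, r = 108);


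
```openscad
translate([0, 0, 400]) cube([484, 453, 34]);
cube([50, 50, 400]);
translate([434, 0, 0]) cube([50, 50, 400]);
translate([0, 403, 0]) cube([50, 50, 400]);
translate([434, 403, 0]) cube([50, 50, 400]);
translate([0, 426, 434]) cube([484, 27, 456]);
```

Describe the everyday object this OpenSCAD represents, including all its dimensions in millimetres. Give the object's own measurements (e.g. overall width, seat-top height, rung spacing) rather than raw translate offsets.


A chair. The seat is a 484×453×34 mm slab with its top at z = 434 mm, on four 50×50 mm corner legs (flush with the seat edges, standing on z = 0). A flat backrest 27 mm thick, 456 mm tall, spans the full seat width and rises from the seat top along its +y edge, rear face flush with the rear of the seat.


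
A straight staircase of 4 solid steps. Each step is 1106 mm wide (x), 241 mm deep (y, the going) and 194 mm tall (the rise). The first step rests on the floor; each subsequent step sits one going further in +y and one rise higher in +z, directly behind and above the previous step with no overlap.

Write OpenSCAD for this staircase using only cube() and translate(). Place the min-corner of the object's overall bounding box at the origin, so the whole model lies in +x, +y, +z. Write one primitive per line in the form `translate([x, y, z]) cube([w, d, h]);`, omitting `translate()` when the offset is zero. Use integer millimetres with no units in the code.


cube([1106, 241, 194]);
translate([0, 241, 194]) cube([1106, 241, 194]);
translate([0, 482, 388]) cube([1106, 241, 194]);
translate([0, 723, 582]) cube([1106, 241, 194]);


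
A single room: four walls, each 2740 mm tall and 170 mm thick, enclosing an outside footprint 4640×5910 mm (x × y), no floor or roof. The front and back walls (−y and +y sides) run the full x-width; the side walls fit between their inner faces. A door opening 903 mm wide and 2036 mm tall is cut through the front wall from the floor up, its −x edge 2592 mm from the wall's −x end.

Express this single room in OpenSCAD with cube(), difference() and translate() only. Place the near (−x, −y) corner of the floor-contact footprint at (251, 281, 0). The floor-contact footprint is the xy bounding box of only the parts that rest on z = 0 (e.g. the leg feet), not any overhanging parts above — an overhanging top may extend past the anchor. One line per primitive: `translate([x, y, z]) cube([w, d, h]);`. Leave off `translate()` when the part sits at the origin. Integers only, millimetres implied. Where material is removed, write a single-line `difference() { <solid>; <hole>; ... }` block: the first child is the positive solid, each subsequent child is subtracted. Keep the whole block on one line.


difference() { translate([251, 281, 0]) cube([4640, 170, 2740]); translate([2843, 281, 0]) cube([903, 170, 2036]); }
translate([251, 6021, 0]) cube([4640, 170, 2740]);
translate([251, 451, 0]) cube([170, 5570, 2740]);
translate([4721, 451, 0]) cube([170, 5570, 2740]);


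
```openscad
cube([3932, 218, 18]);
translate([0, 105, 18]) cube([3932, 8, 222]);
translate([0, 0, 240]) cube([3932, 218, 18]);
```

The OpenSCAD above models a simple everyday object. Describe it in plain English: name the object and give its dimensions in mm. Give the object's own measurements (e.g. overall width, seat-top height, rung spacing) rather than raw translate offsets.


An I-beam lying along x, 3932 mm long. Overall section height 258 mm. Two flanges 218 mm wide (y) and 18 mm thick, one on the floor and one at the top; a web 8 mm thick runs between them, centred on the flange width.


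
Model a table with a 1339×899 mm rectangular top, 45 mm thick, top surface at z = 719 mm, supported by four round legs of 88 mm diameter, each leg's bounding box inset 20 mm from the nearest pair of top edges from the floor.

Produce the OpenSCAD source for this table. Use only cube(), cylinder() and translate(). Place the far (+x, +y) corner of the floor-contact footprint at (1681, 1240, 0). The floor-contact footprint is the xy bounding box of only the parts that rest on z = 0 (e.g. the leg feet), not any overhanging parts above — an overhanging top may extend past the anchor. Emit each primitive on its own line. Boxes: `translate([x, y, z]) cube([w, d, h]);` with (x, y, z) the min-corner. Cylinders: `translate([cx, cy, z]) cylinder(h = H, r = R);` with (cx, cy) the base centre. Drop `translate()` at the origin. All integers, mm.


translate([362, 361, 674]) cube([1339, 899, 45]);
translate([426, 425, 0]) cylinder(h = 674, r = 44);
translate([1637, 425, 0]) cylinder(h = 674, r = 44);
translate([426, 1196, 0]) cylinder(h = 674, r = 44);
translate([1637, 1196, 0]) cylinder(h = 674, r = 44);


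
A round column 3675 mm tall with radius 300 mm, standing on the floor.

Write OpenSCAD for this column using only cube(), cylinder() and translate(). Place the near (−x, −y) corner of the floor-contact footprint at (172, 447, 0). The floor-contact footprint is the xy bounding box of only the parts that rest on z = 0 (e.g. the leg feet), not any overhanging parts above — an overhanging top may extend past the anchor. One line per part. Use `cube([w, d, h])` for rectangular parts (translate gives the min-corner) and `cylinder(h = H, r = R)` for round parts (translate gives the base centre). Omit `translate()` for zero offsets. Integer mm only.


translate([472, 747, 0]) cylinder(h = 3675, r = 300);


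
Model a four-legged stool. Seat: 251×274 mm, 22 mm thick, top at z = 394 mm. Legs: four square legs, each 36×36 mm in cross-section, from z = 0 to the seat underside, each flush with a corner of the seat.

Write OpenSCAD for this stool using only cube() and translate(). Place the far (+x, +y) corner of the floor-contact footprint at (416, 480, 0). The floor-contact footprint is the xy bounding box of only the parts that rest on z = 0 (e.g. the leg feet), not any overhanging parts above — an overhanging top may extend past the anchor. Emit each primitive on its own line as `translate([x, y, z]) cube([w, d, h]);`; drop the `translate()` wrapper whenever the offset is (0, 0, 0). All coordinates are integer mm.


translate([165, 206, 372]) cube([251, 274, 22]);
translate([165, 206, 0]) cube([36, 36, 372]);
translate([380, 206, 0]) cube([36, 36, 372]);
translate([165, 444, 0]) cube([36, 36, 372]);
translate([380, 444, 0]) cube([36, 36, 372]);


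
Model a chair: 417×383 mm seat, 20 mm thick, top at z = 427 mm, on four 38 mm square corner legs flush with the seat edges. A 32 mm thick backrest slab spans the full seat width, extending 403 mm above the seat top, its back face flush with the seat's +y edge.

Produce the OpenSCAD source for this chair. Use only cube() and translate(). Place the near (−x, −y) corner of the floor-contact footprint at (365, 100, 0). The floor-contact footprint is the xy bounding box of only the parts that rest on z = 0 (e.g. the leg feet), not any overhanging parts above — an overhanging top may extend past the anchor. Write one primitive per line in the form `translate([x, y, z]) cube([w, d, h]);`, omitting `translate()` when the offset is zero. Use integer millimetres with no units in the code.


translate([365, 100, 407]) cube([417, 383, 20]);
translate([365, 100, 0]) cube([38, 38, 407]);
translate([744, 100, 0]) cube([38, 38, 407]);
translate([365, 445, 0]) cube([38, 38, 407]);
translate([744, 445, 0]) cube([38, 38, 407]);
translate([365, 451, 427]) cube([417, 32, 403]);


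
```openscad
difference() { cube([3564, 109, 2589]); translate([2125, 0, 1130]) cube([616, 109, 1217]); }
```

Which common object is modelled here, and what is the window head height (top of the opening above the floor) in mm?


A wall with a window opening. The window head height is 2347 mm.

A wall with a rectangular opening subtracted — a window. Sill at z = 1130, opening 1217 mm tall, so the head is at 1130 + 1217 = 2347 mm.


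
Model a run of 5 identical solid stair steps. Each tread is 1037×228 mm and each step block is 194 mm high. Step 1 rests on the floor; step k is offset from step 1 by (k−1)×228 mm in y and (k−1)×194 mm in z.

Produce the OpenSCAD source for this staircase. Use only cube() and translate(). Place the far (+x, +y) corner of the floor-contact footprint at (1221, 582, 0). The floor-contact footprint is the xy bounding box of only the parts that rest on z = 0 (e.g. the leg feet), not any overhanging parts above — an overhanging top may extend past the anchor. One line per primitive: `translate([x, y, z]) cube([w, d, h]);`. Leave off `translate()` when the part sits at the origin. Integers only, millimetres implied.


translate([184, 354, 0]) cube([1037, 228, 194]);
translate([184, 582, 194]) cube([1037, 228, 194]);
translate([184, 810, 388]) cube([1037, 228, 194]);
translate([184, 1038, 582]) cube([1037, 228, 194]);
translate([184, 1266, 776]) cube([1037, 228, 194]);


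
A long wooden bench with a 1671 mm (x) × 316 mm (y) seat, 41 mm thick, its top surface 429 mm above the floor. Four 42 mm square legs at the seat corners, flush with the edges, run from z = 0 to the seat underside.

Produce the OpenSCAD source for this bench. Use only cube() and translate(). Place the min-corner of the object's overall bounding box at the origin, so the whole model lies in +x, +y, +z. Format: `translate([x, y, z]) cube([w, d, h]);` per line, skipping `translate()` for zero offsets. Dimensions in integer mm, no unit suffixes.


// leg_h = 429 − 41 = 388
translate([0, 0, 388]) cube([1671, 316, 41]);
cube([42, 42, 388]);
translate([0, 274, 0]) cube([42, 42, 388]);
translate([1629, 0, 0]) cube([42, 42, 388]);
translate([1629, 274, 0]) cube([42, 42, 388]);


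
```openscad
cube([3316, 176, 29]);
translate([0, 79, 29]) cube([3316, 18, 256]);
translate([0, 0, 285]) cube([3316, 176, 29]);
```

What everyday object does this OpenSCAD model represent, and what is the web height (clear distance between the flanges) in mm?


An I-beam. The web height is 256 mm.

Two wide flanges with a thin centred web — an I-beam. Overall 314 mm minus two 29 mm flanges gives a web of 314 − 2·29 = 256 mm.


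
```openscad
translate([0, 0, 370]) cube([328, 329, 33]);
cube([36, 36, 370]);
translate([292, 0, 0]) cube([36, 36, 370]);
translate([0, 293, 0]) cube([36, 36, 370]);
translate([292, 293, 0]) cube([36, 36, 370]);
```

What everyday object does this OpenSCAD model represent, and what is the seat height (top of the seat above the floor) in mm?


A stool. The seat height is 403 mm.

A 328×329×33 slab at z = 370 on four corner posts — a stool. The seat top is 370 + 33 = 403 mm.


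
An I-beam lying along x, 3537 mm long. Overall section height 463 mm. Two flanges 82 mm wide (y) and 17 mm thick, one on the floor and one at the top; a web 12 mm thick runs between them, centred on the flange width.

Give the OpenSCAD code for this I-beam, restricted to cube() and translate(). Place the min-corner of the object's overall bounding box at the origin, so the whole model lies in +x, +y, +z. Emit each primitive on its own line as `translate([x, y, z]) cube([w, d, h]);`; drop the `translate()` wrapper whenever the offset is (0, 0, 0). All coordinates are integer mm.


cube([3537, 82, 17]);
translate([0, 35, 17]) cube([3537, 12, 429]);
translate([0, 0, 446]) cube([3537, 82, 17]);


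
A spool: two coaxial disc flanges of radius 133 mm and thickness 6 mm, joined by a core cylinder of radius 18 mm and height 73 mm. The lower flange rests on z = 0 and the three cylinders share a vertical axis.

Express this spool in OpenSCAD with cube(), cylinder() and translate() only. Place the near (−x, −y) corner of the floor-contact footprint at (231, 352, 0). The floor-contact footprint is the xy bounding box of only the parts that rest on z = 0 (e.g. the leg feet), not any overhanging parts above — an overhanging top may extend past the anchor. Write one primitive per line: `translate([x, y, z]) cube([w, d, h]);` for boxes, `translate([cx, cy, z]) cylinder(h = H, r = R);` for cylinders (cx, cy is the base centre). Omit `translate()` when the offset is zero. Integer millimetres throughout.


translate([364, 485, 0]) cylinder(h = 6, r = 133);
translate([364, 485, 6]) cylinder(h = 73, r = 18);
translate([364, 485, 79]) cylinder(h = 6, r = 133);


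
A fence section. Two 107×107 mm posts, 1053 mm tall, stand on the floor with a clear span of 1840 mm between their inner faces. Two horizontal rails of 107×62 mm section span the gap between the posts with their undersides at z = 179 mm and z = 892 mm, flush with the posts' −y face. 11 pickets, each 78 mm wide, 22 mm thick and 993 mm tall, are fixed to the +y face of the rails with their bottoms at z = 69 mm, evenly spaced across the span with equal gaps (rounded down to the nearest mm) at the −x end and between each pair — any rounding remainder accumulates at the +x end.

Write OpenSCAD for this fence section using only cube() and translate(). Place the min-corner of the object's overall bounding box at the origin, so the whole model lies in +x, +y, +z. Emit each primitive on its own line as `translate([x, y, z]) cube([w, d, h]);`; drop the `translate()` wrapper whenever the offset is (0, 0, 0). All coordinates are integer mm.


cube([107, 107, 1053]);
translate([1947, 0, 0]) cube([107, 107, 1053]);
translate([107, 0, 179]) cube([1840, 107, 62]);
translate([107, 0, 892]) cube([1840, 107, 62]);
translate([188, 107, 69]) cube([78, 22, 993]);
translate([347, 107, 69]) cube([78, 22, 993]);
translate([506, 107, 69]) cube([78, 22, 993]);
translate([665, 107, 69]) cube([78, 22, 993]);
translate([824, 107, 69]) cube([78, 22, 993]);
translate([983, 107, 69]) cube([78, 22, 993]);
translate([1142, 107, 69]) cube([78, 22, 993]);
translate([1301, 107, 69]) cube([78, 22, 993]);
translate([1460, 107, 69]) cube([78, 22, 993]);
translate([1619, 107, 69]) cube([78, 22, 993]);
translate([1778, 107, 69]) cube([78, 22, 993]);


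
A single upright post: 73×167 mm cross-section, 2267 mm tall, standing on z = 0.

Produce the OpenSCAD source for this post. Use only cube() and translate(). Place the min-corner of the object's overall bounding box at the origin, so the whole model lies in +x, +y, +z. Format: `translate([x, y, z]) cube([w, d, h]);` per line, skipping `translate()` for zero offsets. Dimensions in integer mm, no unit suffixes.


cube([73, 167, 2267]);


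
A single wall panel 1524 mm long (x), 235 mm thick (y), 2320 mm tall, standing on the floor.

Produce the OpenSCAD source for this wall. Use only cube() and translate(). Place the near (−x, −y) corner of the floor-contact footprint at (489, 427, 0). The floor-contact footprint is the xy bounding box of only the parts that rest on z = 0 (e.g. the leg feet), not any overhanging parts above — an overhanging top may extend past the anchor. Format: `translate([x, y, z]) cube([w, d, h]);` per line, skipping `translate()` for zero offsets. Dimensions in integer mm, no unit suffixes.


translate([489, 427, 0]) cube([1524, 235, 2320]);


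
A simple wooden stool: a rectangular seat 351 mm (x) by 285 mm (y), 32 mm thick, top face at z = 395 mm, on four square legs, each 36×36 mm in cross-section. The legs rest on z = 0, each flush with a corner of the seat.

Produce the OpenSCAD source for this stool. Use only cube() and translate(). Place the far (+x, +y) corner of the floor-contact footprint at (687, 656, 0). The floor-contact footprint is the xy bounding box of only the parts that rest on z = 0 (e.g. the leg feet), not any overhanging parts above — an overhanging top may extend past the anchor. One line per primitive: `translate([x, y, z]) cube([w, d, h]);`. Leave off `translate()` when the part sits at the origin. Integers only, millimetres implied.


translate([336, 371, 363]) cube([351, 285, 32]);
translate([336, 371, 0]) cube([36, 36, 363]);
translate([651, 371, 0]) cube([36, 36, 363]);
translate([336, 620, 0]) cube([36, 36, 363]);
translate([651, 620, 0]) cube([36, 36, 363]);


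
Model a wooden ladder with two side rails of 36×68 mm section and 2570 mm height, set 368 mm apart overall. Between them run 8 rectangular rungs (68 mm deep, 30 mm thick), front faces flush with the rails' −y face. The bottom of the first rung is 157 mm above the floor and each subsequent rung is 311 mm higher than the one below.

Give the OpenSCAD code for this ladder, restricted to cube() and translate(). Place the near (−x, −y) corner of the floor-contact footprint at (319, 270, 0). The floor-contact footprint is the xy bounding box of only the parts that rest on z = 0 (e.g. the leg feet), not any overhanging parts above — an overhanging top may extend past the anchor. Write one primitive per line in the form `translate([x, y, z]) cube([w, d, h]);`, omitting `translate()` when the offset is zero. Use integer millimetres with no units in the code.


translate([319, 270, 0]) cube([36, 68, 2570]);
translate([651, 270, 0]) cube([36, 68, 2570]);
translate([355, 270, 157]) cube([296, 68, 30]);
translate([355, 270, 468]) cube([296, 68, 30]);
translate([355, 270, 779]) cube([296, 68, 30]);
translate([355, 270, 1090]) cube([296, 68, 30]);
translate([355, 270, 1401]) cube([296, 68, 30]);
translate([355, 270, 1712]) cube([296, 68, 30]);
translate([355, 270, 2023]) cube([296, 68, 30]);
translate([355, 270, 2334]) cube([296, 68, 30]);


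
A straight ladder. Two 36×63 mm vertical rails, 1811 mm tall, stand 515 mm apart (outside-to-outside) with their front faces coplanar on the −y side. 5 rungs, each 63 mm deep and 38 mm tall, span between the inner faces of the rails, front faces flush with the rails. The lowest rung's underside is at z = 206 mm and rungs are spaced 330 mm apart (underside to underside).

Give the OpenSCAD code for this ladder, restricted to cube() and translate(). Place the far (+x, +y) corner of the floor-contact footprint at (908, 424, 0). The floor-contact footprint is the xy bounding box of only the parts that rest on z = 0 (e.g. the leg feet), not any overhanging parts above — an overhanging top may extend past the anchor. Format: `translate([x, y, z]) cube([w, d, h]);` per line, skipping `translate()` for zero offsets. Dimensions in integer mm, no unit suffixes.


// rung span = 515 - 2*36 = 443
// rung[k] z = 206 + k*330
translate([393, 361, 0]) cube([36, 63, 1811]);
translate([872, 361, 0]) cube([36, 63, 1811]);
translate([429, 361, 206]) cube([443, 63, 38]);
translate([429, 361, 536]) cube([443, 63, 38]);
translate([429, 361, 866]) cube([443, 63, 38]);
translate([429, 361, 1196]) cube([443, 63, 38]);
translate([429, 361, 1526]) cube([443, 63, 38]);


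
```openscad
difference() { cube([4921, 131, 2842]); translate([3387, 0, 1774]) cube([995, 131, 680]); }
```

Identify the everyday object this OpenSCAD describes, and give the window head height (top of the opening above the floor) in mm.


A wall with a window opening. The window head height is 2454 mm.

A wall with a rectangular opening subtracted — a window. Sill at z = 1774, opening 680 mm tall, so the head is at 1774 + 680 = 2454 mm.


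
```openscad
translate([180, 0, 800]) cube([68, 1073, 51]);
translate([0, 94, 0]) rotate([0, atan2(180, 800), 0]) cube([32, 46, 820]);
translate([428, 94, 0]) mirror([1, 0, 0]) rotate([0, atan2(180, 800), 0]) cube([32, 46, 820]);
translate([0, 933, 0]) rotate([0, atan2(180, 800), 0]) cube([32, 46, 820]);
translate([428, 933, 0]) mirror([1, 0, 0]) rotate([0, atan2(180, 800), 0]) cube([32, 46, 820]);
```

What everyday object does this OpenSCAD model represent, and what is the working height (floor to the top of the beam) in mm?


A sawhorse. The overall height is 851 mm.

A beam across two mirrored pairs of raked legs — a sawhorse. The beam's underside is at z = 800 (matching the legs' vertical rise in atan2(180, 800)) and the beam is 51 mm tall, so its top is at 800 + 51 = 851 mm. The raked legs top out at the beam's underside, so that is the highest point.


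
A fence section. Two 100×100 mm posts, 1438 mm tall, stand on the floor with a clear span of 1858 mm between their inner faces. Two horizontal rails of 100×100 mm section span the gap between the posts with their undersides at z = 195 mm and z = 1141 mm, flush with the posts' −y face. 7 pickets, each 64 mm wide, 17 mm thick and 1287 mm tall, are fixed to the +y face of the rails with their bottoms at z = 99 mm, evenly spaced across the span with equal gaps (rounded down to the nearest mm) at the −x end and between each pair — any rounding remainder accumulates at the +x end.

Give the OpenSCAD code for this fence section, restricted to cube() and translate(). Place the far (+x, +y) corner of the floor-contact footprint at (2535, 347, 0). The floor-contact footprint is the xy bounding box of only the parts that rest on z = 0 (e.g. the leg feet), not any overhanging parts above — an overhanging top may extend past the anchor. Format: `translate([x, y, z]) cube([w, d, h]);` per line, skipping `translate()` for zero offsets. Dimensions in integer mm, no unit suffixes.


translate([477, 247, 0]) cube([100, 100, 1438]);
translate([2435, 247, 0]) cube([100, 100, 1438]);
translate([577, 247, 195]) cube([1858, 100, 100]);
translate([577, 247, 1141]) cube([1858, 100, 100]);
translate([753, 347, 99]) cube([64, 17, 1287]);
translate([993, 347, 99]) cube([64, 17, 1287]);
translate([1233, 347, 99]) cube([64, 17, 1287]);
translate([1473, 347, 99]) cube([64, 17, 1287]);
translate([1713, 347, 99]) cube([64, 17, 1287]);
translate([1953, 347, 99]) cube([64, 17, 1287]);
translate([2193, 347, 99]) cube([64, 17, 1287]);
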